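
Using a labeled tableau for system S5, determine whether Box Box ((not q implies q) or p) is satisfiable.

1. Box Box ((not q implies q) or p), u
2. Box ((not q implies q) or p), u
3. (not q implies q) or p, u
4. p, u
Accessibility: uRu

Satisfiable (open branch found)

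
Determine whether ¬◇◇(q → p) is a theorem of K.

Tableau for the negation ◇◇(q → p):
1. ◇◇(q → p), u
2. ◇(q → p), v   [◇-rule on 1: fresh world v, uRv]
3. q → p, w   [◇-rule on 2: fresh world w, vRw]
4. p, w   [→-rule on 3 (branches; this branch)]
Accessibility: uRv, vRw
The negation has an open branch (countermodel exists).

No, not valid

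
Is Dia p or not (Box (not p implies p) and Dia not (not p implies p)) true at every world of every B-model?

Valid

Tableau for the negation not (Dia p or not (Box (not p implies p) and Dia not (not p implies p))):
1. not (Dia p or not (Box (not p implies p) and Dia not (not p implies p))), 0
2. not Dia p, 0   [neg-or-rule on 1]
3. Box (not p implies p) and Dia not (not p implies p), 0   [neg-or-rule on 1]
4. Box (not p implies p), 0   [and-rule on 3]
5. Dia not (not p implies p), 0   [and-rule on 3]
6. not p, 0   [neg-Dia-rule on 2 via 0R0]
7. not p implies p, 0   [Box-rule on 4 via 0R0]
8. p, 0   [implies-rule on 7 (branches; this branch)]
Accessibility: 0R0
Branch closes: p and not p both at 0.
All branches of the negation close; one closing branch shown above.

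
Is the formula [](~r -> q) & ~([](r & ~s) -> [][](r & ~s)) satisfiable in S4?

1. [](~r -> q) & ~([](r & ~s) -> [][](r & ~s)), u
2. [](~r -> q), u
3. ~([](r & ~s) -> [][](r & ~s)), u
4. [](r & ~s), u
5. ~[][](r & ~s), u
6. ~r -> q, u
7. r & ~s, u
8. r, u
9. ~s, u
10. q, u
11. ~[](r & ~s), v
12. ~r -> q, v
13. r & ~s, v
14. r, v
15. ~s, v
16. q, v
17. ~(r & ~s), w
18. ~r -> q, w
19. r & ~s, w
20. r, w
21. ~s, w
22. s, w
Accessibility: uRu, uRv, uRw, vRv, vRw, wRw
Branch closes: s and ~s both at w.
All branches of the tableau close; one closing branch shown above.

Unsatisfiable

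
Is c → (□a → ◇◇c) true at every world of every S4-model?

Tableau for the negation ¬(c → (□a → ◇◇c)):
1. ¬(c → (□a → ◇◇c)), 0
2. c, 0   [¬→-rule on 1]
3. ¬(□a → ◇◇c), 0   [¬→-rule on 1]
4. □a, 0   [¬→-rule on 3]
5. ¬◇◇c, 0   [¬→-rule on 3]
6. a, 0   [□-rule on 4 via 0R0]
7. ¬◇c, 0   [¬◇-rule on 5 via 0R0]
8. ¬c, 0   [¬◇-rule on 7 via 0R0]
Accessibility: 0R0
Branch closes: c and ¬c both at 0.
All branches of the negation close; one closing branch shown above.

Yes, valid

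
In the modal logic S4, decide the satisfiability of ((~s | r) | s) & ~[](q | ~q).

Unsatisfiable (every branch closes)

1. ((~s | r) | s) & ~[](q | ~q), 0
2. (~s | r) | s, 0
3. ~[](q | ~q), 0
4. ~s | r, 0
5. r, 0
6. ~(q | ~q), 1
7. ~q, 1
8. q, 1
Accessibility: 0R0, 0R1, 1R1
Branch closes: q and ~q both at 1.
Every branch closes; the branch above is one of them.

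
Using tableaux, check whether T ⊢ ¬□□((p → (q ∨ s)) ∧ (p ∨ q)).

Invalid (countermodel exists)

Tableau for the negation □□((p → (q ∨ s)) ∧ (p ∨ q)):
1. □□((p → (q ∨ s)) ∧ (p ∨ q)), 0
2. □((p → (q ∨ s)) ∧ (p ∨ q)), 0
3. (p → (q ∨ s)) ∧ (p ∨ q), 0
4. p → (q ∨ s), 0
5. p ∨ q, 0
6. q ∨ s, 0
7. q, 0
8. s, 0
Accessibility: 0R0
The negation has an open branch (countermodel exists).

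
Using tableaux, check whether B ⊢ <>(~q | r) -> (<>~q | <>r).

Yes, valid

Tableau for the negation ~(<>(~q | r) -> (<>~q | <>r)):
1. ~(<>(~q | r) -> (<>~q | <>r)), 0
2. <>(~q | r), 0   [~->-rule on 1]
3. ~(<>~q | <>r), 0   [~->-rule on 1]
4. ~<>~q, 0   [~|-rule on 3]
5. ~<>r, 0   [~|-rule on 3]
6. q, 0   [~<>-rule on 4 via 0R0]
7. ~r, 0   [~<>-rule on 5 via 0R0]
8. ~q | r, 1   [<>-rule on 2: fresh world 1, 0R1]
9. q, 1   [~<>-rule on 4 via 0R1]
10. ~r, 1   [~<>-rule on 5 via 0R1]
11. r, 1   [|-rule on 8 (branches; this branch)]
Accessibility: 0R0, 0R1, 1R0, 1R1
Branch closes: r and ~r both at 1.
Every branch of the negation's tableau closes; the branch above is one of them.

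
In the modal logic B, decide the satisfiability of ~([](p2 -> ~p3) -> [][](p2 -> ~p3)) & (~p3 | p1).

1. ~([](p2 -> ~p3) -> [][](p2 -> ~p3)) & (~p3 | p1), 0
2. ~([](p2 -> ~p3) -> [][](p2 -> ~p3)), 0
3. ~p3 | p1, 0
4. [](p2 -> ~p3), 0
5. ~[][](p2 -> ~p3), 0
6. p2 -> ~p3, 0
7. p1, 0
8. ~p3, 0
9. ~[](p2 -> ~p3), 1
10. p2 -> ~p3, 1
11. ~p3, 1
12. ~(p2 -> ~p3), 2
13. p2, 2
14. p3, 2
Accessibility: 0R0, 0R1, 1R0, 1R1, 1R2, 2R1, 2R2

Satisfiable (open branch found)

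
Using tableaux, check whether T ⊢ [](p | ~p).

Tableau for the negation ~[](p | ~p):
1. ~[](p | ~p), 0
2. ~(p | ~p), 1
3. ~p, 1
4. p, 1
Accessibility: 0R0, 0R1, 1R1
Branch closes: p and ~p both at 1.
All branches of the negation close; one closing branch shown above.

Yes, valid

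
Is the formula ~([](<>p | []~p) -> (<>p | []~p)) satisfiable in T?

Unsatisfiable (every branch closes)

1. ~([](<>p | []~p) -> (<>p | []~p)), 0
2. [](<>p | []~p), 0
3. ~(<>p | []~p), 0
4. ~<>p, 0
5. ~[]~p, 0
6. <>p | []~p, 0
7. ~p, 0
8. []~p, 0
9. p, 1
10. <>p | []~p, 1
11. ~p, 1
Accessibility: 0R0, 0R1, 1R1
Branch closes: p and ~p both at 1.
Every branch closes; the branch above is one of them.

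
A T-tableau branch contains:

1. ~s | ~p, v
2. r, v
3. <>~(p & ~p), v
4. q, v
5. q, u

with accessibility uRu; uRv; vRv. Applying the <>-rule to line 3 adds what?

a fresh world w with vRw, and ~(p & ~p) at w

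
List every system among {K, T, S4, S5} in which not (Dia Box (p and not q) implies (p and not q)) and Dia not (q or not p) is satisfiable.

S5-tableau for the formula:
1. not (Dia Box (p and not q) implies (p and not q)) and Dia not (q or not p), u
2. not (Dia Box (p and not q) implies (p and not q)), u
3. Dia not (q or not p), u
4. Dia Box (p and not q), u
5. not (p and not q), u
6. q, u
7. not (q or not p), v
8. not q, v
9. p, v
10. Box (p and not q), w
11. p and not q, u
12. p, u
13. not q, u
Accessibility: uRu, uRv, uRw, vRu, vRv, vRw, wRu, wRv, wRw
Branch closes: q and not q both at u.
Every branch closes (one shown): unsatisfiable in S5.
S4-tableau for the formula:
1. not (Dia Box (p and not q) implies (p and not q)) and Dia not (q or not p), u
2. not (Dia Box (p and not q) implies (p and not q)), u
3. Dia not (q or not p), u
4. Dia Box (p and not q), u
5. not (p and not q), u
6. q, u
7. not (q or not p), v
8. not q, v
9. p, v
10. Box (p and not q), w
11. p and not q, w
12. p, w
13. not q, w
Accessibility: uRu, uRv, uRw, vRv, wRw
Complete open branch: satisfiable in S4, hence also in K, T (this S4-model is also a K-model and a T-model).

K, T, S4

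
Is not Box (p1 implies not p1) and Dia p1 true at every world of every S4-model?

Not valid

Tableau for the negation not (not Box (p1 implies not p1) and Dia p1):
1. not (not Box (p1 implies not p1) and Dia p1), w0
2. not Dia p1, w0
3. not p1, w0
Accessibility: w0Rw0
The negation has an open branch (countermodel exists).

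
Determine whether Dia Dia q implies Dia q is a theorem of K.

Invalid (countermodel exists)

Tableau for the negation not (Dia Dia q implies Dia q):
1. not (Dia Dia q implies Dia q), u
2. Dia Dia q, u
3. not Dia q, u
4. Dia q, v
5. not q, v
6. q, w
Accessibility: uRv, vRw
The negation has an open branch (countermodel exists).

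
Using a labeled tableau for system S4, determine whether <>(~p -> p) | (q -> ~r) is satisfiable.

1. <>(~p -> p) | (q -> ~r), w0
2. q -> ~r, w0   [|-rule on 1 (branches; this branch)]
3. ~r, w0   [->-rule on 2 (branches; this branch)]
Accessibility: w0Rw0

Yes, satisfiable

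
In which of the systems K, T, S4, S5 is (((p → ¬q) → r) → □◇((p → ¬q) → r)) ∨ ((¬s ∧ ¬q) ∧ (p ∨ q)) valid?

S4-tableau for the negation ¬((((p → ¬q) → r) → □◇((p → ¬q) → r)) ∨ ((¬s ∧ ¬q) ∧ (p ∨ q))):
1. ¬((((p → ¬q) → r) → □◇((p → ¬q) → r)) ∨ ((¬s ∧ ¬q) ∧ (p ∨ q))), w0
2. ¬(((p → ¬q) → r) → □◇((p → ¬q) → r)), w0
3. ¬((¬s ∧ ¬q) ∧ (p ∨ q)), w0
4. (p → ¬q) → r, w0
5. ¬□◇((p → ¬q) → r), w0
6. ¬(p ∨ q), w0
7. ¬p, w0
8. ¬q, w0
9. r, w0
10. ¬◇((p → ¬q) → r), w1
11. ¬((p → ¬q) → r), w1
12. p → ¬q, w1
13. ¬r, w1
14. ¬q, w1
Accessibility: w0Rw0, w0Rw1, w1Rw1
Complete open branch: countermodel on an S4-frame, so not valid in S4, nor in K, T (the same frame is also a K-frame and a T-frame).
S5-tableau for the negation ¬((((p → ¬q) → r) → □◇((p → ¬q) → r)) ∨ ((¬s ∧ ¬q) ∧ (p ∨ q))):
1. ¬((((p → ¬q) → r) → □◇((p → ¬q) → r)) ∨ ((¬s ∧ ¬q) ∧ (p ∨ q))), w0
2. ¬(((p → ¬q) → r) → □◇((p → ¬q) → r)), w0
3. ¬((¬s ∧ ¬q) ∧ (p ∨ q)), w0
4. (p → ¬q) → r, w0
5. ¬□◇((p → ¬q) → r), w0
6. ¬(¬s ∧ ¬q), w0
7. ¬(p → ¬q), w0
8. p, w0
9. q, w0
10. ¬◇((p → ¬q) → r), w1
11. ¬((p → ¬q) → r), w0
12. p → ¬q, w0
13. ¬r, w0
14. ¬((p → ¬q) → r), w1
15. p → ¬q, w1
16. ¬r, w1
17. ¬q, w0
Accessibility: w0Rw0, w0Rw1, w1Rw0, w1Rw1
Branch closes: q and ¬q both at w0.
Every branch closes (one shown): valid in S5.

S5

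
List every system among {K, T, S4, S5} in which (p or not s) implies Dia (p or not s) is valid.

T, S4, S5

T-tableau for the negation not ((p or not s) implies Dia (p or not s)):
1. not ((p or not s) implies Dia (p or not s)), w0
2. p or not s, w0   [neg-implies-rule on 1]
3. not Dia (p or not s), w0   [neg-implies-rule on 1]
4. not (p or not s), w0   [neg-Dia-rule on 3 via w0Rw0]
5. not p, w0   [neg-or-rule on 4]
6. s, w0   [neg-or-rule on 4]
7. not s, w0   [or-rule on 2 (branches; this branch)]
Accessibility: w0Rw0
Branch closes: s and not s both at w0.
Every branch closes (one shown): valid in T, hence also in S4, S5 (every theorem of T is a theorem of S4 and S5).
K-tableau for the negation not ((p or not s) implies Dia (p or not s)):
1. not ((p or not s) implies Dia (p or not s)), w0
2. p or not s, w0   [neg-implies-rule on 1]
3. not Dia (p or not s), w0   [neg-implies-rule on 1]
4. not s, w0   [or-rule on 2 (branches; this branch)]
Complete open branch: countermodel on a K-frame, so not valid in K.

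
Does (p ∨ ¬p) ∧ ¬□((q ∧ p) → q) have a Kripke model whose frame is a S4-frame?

No, unsatisfiable

1. (p ∨ ¬p) ∧ ¬□((q ∧ p) → q), 0
2. p ∨ ¬p, 0   [∧-rule on 1]
3. ¬□((q ∧ p) → q), 0   [∧-rule on 1]
4. ¬p, 0   [∨-rule on 2 (branches; this branch)]
5. ¬((q ∧ p) → q), 1   [¬□-rule on 3: fresh world 1, 0R1]
6. q ∧ p, 1   [¬→-rule on 5]
7. ¬q, 1   [¬→-rule on 5]
8. q, 1   [∧-rule on 6]
9. p, 1   [∧-rule on 6]
Accessibility: 0R0, 0R1, 1R1
Branch closes: q and ¬q both at 1.
All branches of the tableau close; one closing branch shown above.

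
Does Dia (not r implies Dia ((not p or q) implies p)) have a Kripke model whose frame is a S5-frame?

1. Dia (not r implies Dia ((not p or q) implies p)), w0
2. not r implies Dia ((not p or q) implies p), w1   [Dia-rule on 1: fresh world w1, w0Rw1]
3. Dia ((not p or q) implies p), w1   [implies-rule on 2 (branches; this branch)]
4. (not p or q) implies p, w2   [Dia-rule on 3: fresh world w2, w1Rw2]
5. p, w2   [implies-rule on 4 (branches; this branch)]
Accessibility: w0Rw0, w0Rw1, w0Rw2, w1Rw0, w1Rw1, w1Rw2, w2Rw0, w2Rw1, w2Rw2

Yes, satisfiable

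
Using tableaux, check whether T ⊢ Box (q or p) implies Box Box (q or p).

Invalid (countermodel exists)

Tableau for the negation not (Box (q or p) implies Box Box (q or p)):
1. not (Box (q or p) implies Box Box (q or p)), 0
2. Box (q or p), 0   [neg-implies-rule on 1]
3. not Box Box (q or p), 0   [neg-implies-rule on 1]
4. q or p, 0   [Box-rule on 2 via 0R0]
5. p, 0   [or-rule on 4 (branches; this branch)]
6. not Box (q or p), 1   [neg-Box-rule on 3: fresh world 1, 0R1]
7. q or p, 1   [Box-rule on 2 via 0R1]
8. p, 1   [or-rule on 7 (branches; this branch)]
9. not (q or p), 2   [neg-Box-rule on 6: fresh world 2, 1R2]
10. not q, 2   [neg-or-rule on 9]
11. not p, 2   [neg-or-rule on 9]
Accessibility: 0R0, 0R1, 1R1, 1R2, 2R2
The negation has an open branch (countermodel exists).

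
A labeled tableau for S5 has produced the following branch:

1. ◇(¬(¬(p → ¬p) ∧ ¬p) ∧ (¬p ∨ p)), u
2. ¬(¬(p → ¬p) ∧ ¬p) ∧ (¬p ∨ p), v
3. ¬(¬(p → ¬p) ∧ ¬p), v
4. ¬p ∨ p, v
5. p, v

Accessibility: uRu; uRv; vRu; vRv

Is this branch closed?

No atom appears with both signs at the same world.

Not closed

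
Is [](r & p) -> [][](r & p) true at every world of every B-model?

No, not valid

Tableau for the negation ~([](r & p) -> [][](r & p)):
1. ~([](r & p) -> [][](r & p)), u
2. [](r & p), u
3. ~[][](r & p), u
4. r & p, u
5. r, u
6. p, u
7. ~[](r & p), v
8. r & p, v
9. r, v
10. p, v
11. ~(r & p), w
12. ~p, w
Accessibility: uRu, uRv, vRu, vRv, vRw, wRv, wRw
The negation has an open branch (countermodel exists).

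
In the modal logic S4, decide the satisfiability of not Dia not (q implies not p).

Yes, satisfiable

1. not Dia not (q implies not p), u
2. q implies not p, u   [neg-Dia-rule on 1 via uRu]
3. not p, u   [implies-rule on 2 (branches; this branch)]
Accessibility: uRu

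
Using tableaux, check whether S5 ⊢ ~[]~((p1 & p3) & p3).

Not valid

Tableau for the negation []~((p1 & p3) & p3):
1. []~((p1 & p3) & p3), u
2. ~((p1 & p3) & p3), u
3. ~p3, u
Accessibility: uRu
The negation has an open branch (countermodel exists).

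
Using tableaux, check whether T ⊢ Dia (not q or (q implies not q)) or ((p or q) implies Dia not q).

No, not valid

Tableau for the negation not (Dia (not q or (q implies not q)) or ((p or q) implies Dia not q)):
1. not (Dia (not q or (q implies not q)) or ((p or q) implies Dia not q)), 0
2. not Dia (not q or (q implies not q)), 0
3. not ((p or q) implies Dia not q), 0
4. p or q, 0
5. not Dia not q, 0
6. not (not q or (q implies not q)), 0
7. q, 0
8. not (q implies not q), 0
Accessibility: 0R0
The negation has an open branch (countermodel exists).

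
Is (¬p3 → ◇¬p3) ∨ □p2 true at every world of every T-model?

Valid

Tableau for the negation ¬((¬p3 → ◇¬p3) ∨ □p2):
1. ¬((¬p3 → ◇¬p3) ∨ □p2), u
2. ¬(¬p3 → ◇¬p3), u   [¬∨-rule on 1]
3. ¬□p2, u   [¬∨-rule on 1]
4. ¬p3, u   [¬→-rule on 2]
5. ¬◇¬p3, u   [¬→-rule on 2]
6. p3, u   [¬◇-rule on 5 via uRu]
Accessibility: uRu
Branch closes: p3 and ¬p3 both at u.
Every branch of the negation's tableau closes; the branch above is one of them.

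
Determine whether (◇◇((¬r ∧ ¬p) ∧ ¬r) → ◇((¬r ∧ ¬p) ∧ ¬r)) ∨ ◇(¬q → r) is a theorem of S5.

Valid in S5

Tableau for the negation ¬((◇◇((¬r ∧ ¬p) ∧ ¬r) → ◇((¬r ∧ ¬p) ∧ ¬r)) ∨ ◇(¬q → r)):
1. ¬((◇◇((¬r ∧ ¬p) ∧ ¬r) → ◇((¬r ∧ ¬p) ∧ ¬r)) ∨ ◇(¬q → r)), u
2. ¬(◇◇((¬r ∧ ¬p) ∧ ¬r) → ◇((¬r ∧ ¬p) ∧ ¬r)), u
3. ¬◇(¬q → r), u
4. ◇◇((¬r ∧ ¬p) ∧ ¬r), u
5. ¬◇((¬r ∧ ¬p) ∧ ¬r), u
6. ¬(¬q → r), u
7. ¬q, u
8. ¬r, u
9. ¬((¬r ∧ ¬p) ∧ ¬r), u
10. ¬(¬r ∧ ¬p), u
11. p, u
12. ◇((¬r ∧ ¬p) ∧ ¬r), v
13. ¬(¬q → r), v
14. ¬q, v
15. ¬r, v
16. ¬((¬r ∧ ¬p) ∧ ¬r), v
17. ¬(¬r ∧ ¬p), v
18. p, v
19. (¬r ∧ ¬p) ∧ ¬r, w
20. ¬r ∧ ¬p, w
21. ¬r, w
22. ¬p, w
23. ¬(¬q → r), w
24. ¬q, w
25. ¬((¬r ∧ ¬p) ∧ ¬r), w
26. ¬(¬r ∧ ¬p), w
27. p, w
Accessibility: uRu, uRv, uRw, vRu, vRv, vRw, wRu, wRv, wRw
Branch closes: p and ¬p both at w.
Every branch of the negation's tableau closes; the branch above is one of them.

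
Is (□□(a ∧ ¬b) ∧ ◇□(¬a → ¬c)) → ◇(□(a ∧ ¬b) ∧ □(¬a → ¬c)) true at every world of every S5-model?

Valid in S5

Tableau for the negation ¬((□□(a ∧ ¬b) ∧ ◇□(¬a → ¬c)) → ◇(□(a ∧ ¬b) ∧ □(¬a → ¬c))):
1. ¬((□□(a ∧ ¬b) ∧ ◇□(¬a → ¬c)) → ◇(□(a ∧ ¬b) ∧ □(¬a → ¬c))), u
2. □□(a ∧ ¬b) ∧ ◇□(¬a → ¬c), u   [¬→-rule on 1]
3. ¬◇(□(a ∧ ¬b) ∧ □(¬a → ¬c)), u   [¬→-rule on 1]
4. □□(a ∧ ¬b), u   [∧-rule on 2]
5. ◇□(¬a → ¬c), u   [∧-rule on 2]
6. ¬(□(a ∧ ¬b) ∧ □(¬a → ¬c)), u   [¬◇-rule on 3 via uRu]
7. □(a ∧ ¬b), u   [□-rule on 4 via uRu]
8. a ∧ ¬b, u   [□-rule on 7 via uRu]
9. a, u   [∧-rule on 8]
10. ¬b, u   [∧-rule on 8]
11. ¬□(a ∧ ¬b), u   [¬∧-rule on 6 (branches; this branch)]
12. □(¬a → ¬c), v   [◇-rule on 5: fresh world v, uRv]
13. ¬(□(a ∧ ¬b) ∧ □(¬a → ¬c)), v   [¬◇-rule on 3 via uRv]
14. □(a ∧ ¬b), v   [□-rule on 4 via uRv]
15. a ∧ ¬b, v   [□-rule on 7 via uRv]
16. a, v   [∧-rule on 15]
17. ¬b, v   [∧-rule on 15]
18. ¬a → ¬c, u   [□-rule on 12 via vRu]
19. ¬a → ¬c, v   [□-rule on 12 via vRv]
20. ¬□(¬a → ¬c), v   [¬∧-rule on 13 (branches; this branch)]
21. ¬c, u   [→-rule on 18 (branches; this branch)]
22. ¬c, v   [→-rule on 19 (branches; this branch)]
23. ¬(a ∧ ¬b), w   [¬□-rule on 11: fresh world w, uRw]
24. ¬(□(a ∧ ¬b) ∧ □(¬a → ¬c)), w   [¬◇-rule on 3 via uRw]
25. □(a ∧ ¬b), w   [□-rule on 4 via uRw]
26. a ∧ ¬b, w   [□-rule on 7 via uRw]
27. a, w   [∧-rule on 26]
28. ¬b, w   [∧-rule on 26]
29. ¬a → ¬c, w   [□-rule on 12 via vRw]
30. b, w   [¬∧-rule on 23 (branches; this branch)]
Accessibility: uRu, uRv, uRw, vRu, vRv, vRw, wRu, wRv, wRw
Branch closes: b and ¬b both at w.
Every branch of the negation's tableau closes; the branch above is one of them.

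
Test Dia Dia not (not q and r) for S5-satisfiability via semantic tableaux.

1. Dia Dia not (not q and r), 0
2. Dia not (not q and r), 1
3. not (not q and r), 2
4. not r, 2
Accessibility: 0R0, 0R1, 0R2, 1R0, 1R1, 1R2, 2R0, 2R1, 2R2

Yes, satisfiable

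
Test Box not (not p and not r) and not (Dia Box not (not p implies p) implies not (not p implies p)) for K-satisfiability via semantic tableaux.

Yes, satisfiable

1. Box not (not p and not r) and not (Dia Box not (not p implies p) implies not (not p implies p)), w0
2. Box not (not p and not r), w0
3. not (Dia Box not (not p implies p) implies not (not p implies p)), w0
4. Dia Box not (not p implies p), w0
5. not p implies p, w0
6. p, w0
7. Box not (not p implies p), w1
8. not (not p and not r), w1
9. r, w1
Accessibility: w0Rw1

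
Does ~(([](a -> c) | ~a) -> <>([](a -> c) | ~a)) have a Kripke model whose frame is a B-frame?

Unsatisfiable

1. ~(([](a -> c) | ~a) -> <>([](a -> c) | ~a)), 0
2. [](a -> c) | ~a, 0   [~->-rule on 1]
3. ~<>([](a -> c) | ~a), 0   [~->-rule on 1]
4. ~([](a -> c) | ~a), 0   [~<>-rule on 3 via 0R0]
5. ~[](a -> c), 0   [~|-rule on 4]
6. a, 0   [~|-rule on 4]
7. [](a -> c), 0   [|-rule on 2 (branches; this branch)]
8. a -> c, 0   [[]-rule on 7 via 0R0]
9. c, 0   [->-rule on 8 (branches; this branch)]
10. ~(a -> c), 1   [~[]-rule on 5: fresh world 1, 0R1]
11. a, 1   [~->-rule on 10]
12. ~c, 1   [~->-rule on 10]
13. ~([](a -> c) | ~a), 1   [~<>-rule on 3 via 0R1]
14. ~[](a -> c), 1   [~|-rule on 13]
15. a -> c, 1   [[]-rule on 7 via 0R1]
16. c, 1   [->-rule on 15 (branches; this branch)]
Accessibility: 0R0, 0R1, 1R0, 1R1
Branch closes: c and ~c both at 1.
All branches of the tableau close; one closing branch shown above.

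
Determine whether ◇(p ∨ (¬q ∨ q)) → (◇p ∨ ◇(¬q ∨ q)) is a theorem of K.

Yes, valid

Tableau for the negation ¬(◇(p ∨ (¬q ∨ q)) → (◇p ∨ ◇(¬q ∨ q))):
1. ¬(◇(p ∨ (¬q ∨ q)) → (◇p ∨ ◇(¬q ∨ q))), u
2. ◇(p ∨ (¬q ∨ q)), u
3. ¬(◇p ∨ ◇(¬q ∨ q)), u
4. ¬◇p, u
5. ¬◇(¬q ∨ q), u
6. p ∨ (¬q ∨ q), v
7. ¬p, v
8. ¬(¬q ∨ q), v
9. q, v
10. ¬q, v
Accessibility: uRv
Branch closes: q and ¬q both at v.
Every branch of the negation's tableau closes; the branch above is one of them.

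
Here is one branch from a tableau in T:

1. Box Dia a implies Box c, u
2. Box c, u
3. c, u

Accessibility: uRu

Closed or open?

Open

No world carries both an atom and its negation.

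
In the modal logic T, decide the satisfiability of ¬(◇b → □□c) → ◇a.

Satisfiable (open branch found)

1. ¬(◇b → □□c) → ◇a, w0
2. ◇a, w0
3. a, w1
Accessibility: w0Rw0, w0Rw1, w1Rw1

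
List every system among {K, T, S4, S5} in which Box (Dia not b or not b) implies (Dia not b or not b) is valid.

T-tableau for the negation not (Box (Dia not b or not b) implies (Dia not b or not b)):
1. not (Box (Dia not b or not b) implies (Dia not b or not b)), u
2. Box (Dia not b or not b), u   [neg-implies-rule on 1]
3. not (Dia not b or not b), u   [neg-implies-rule on 1]
4. not Dia not b, u   [neg-or-rule on 3]
5. b, u   [neg-or-rule on 3]
6. Dia not b or not b, u   [Box-rule on 2 via uRu]
7. Dia not b, u   [or-rule on 6 (branches; this branch)]
8. not b, v   [Dia-rule on 7: fresh world v, uRv]
9. Dia not b or not b, v   [Box-rule on 2 via uRv]
10. b, v   [neg-Dia-rule on 4 via uRv]
Accessibility: uRu, uRv, vRv
Branch closes: b and not b both at v.
Every branch closes (one shown): valid in T, hence also in S4, S5 (every theorem of T is a theorem of S4 and S5).
K-tableau for the negation not (Box (Dia not b or not b) implies (Dia not b or not b)):
1. not (Box (Dia not b or not b) implies (Dia not b or not b)), u
2. Box (Dia not b or not b), u   [neg-implies-rule on 1]
3. not (Dia not b or not b), u   [neg-implies-rule on 1]
4. not Dia not b, u   [neg-or-rule on 3]
5. b, u   [neg-or-rule on 3]
Complete open branch: countermodel on a K-frame, so not valid in K.

T, S4, S5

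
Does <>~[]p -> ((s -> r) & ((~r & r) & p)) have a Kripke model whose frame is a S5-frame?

Satisfiable

1. <>~[]p -> ((s -> r) & ((~r & r) & p)), 0
2. ~<>~[]p, 0
3. []p, 0
4. p, 0
Accessibility: 0R0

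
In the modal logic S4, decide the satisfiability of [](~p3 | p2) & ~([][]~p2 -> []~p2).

Unsatisfiable

1. [](~p3 | p2) & ~([][]~p2 -> []~p2), u
2. [](~p3 | p2), u   [&-rule on 1]
3. ~([][]~p2 -> []~p2), u   [&-rule on 1]
4. [][]~p2, u   [~->-rule on 3]
5. ~[]~p2, u   [~->-rule on 3]
6. ~p3 | p2, u   [[]-rule on 2 via uRu]
7. []~p2, u   [[]-rule on 4 via uRu]
8. ~p2, u   [[]-rule on 7 via uRu]
9. ~p3, u   [|-rule on 6 (branches; this branch)]
10. p2, v   [~[]-rule on 5: fresh world v, uRv]
11. ~p3 | p2, v   [[]-rule on 2 via uRv]
12. []~p2, v   [[]-rule on 4 via uRv]
13. ~p2, v   [[]-rule on 7 via uRv]
Accessibility: uRu, uRv, vRv
Branch closes: p2 and ~p2 both at v.
Every branch closes; the branch above is one of them.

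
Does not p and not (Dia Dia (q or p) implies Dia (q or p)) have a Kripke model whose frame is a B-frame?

1. not p and not (Dia Dia (q or p) implies Dia (q or p)), u
2. not p, u   [and-rule on 1]
3. not (Dia Dia (q or p) implies Dia (q or p)), u   [and-rule on 1]
4. Dia Dia (q or p), u   [neg-implies-rule on 3]
5. not Dia (q or p), u   [neg-implies-rule on 3]
6. not (q or p), u   [neg-Dia-rule on 5 via uRu]
7. not q, u   [neg-or-rule on 6]
8. Dia (q or p), v   [Dia-rule on 4: fresh world v, uRv]
9. not (q or p), v   [neg-Dia-rule on 5 via uRv]
10. not q, v   [neg-or-rule on 9]
11. not p, v   [neg-or-rule on 9]
12. q or p, w   [Dia-rule on 8: fresh world w, vRw]
13. p, w   [or-rule on 12 (branches; this branch)]
Accessibility: uRu, uRv, vRu, vRv, vRw, wRv, wRw

Satisfiable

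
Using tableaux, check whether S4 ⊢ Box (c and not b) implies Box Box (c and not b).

Tableau for the negation not (Box (c and not b) implies Box Box (c and not b)):
1. not (Box (c and not b) implies Box Box (c and not b)), w0
2. Box (c and not b), w0
3. not Box Box (c and not b), w0
4. c and not b, w0
5. c, w0
6. not b, w0
7. not Box (c and not b), w1
8. c and not b, w1
9. c, w1
10. not b, w1
11. not (c and not b), w2
12. c and not b, w2
13. c, w2
14. not b, w2
15. b, w2
Accessibility: w0Rw0, w0Rw1, w0Rw2, w1Rw1, w1Rw2, w2Rw2
Branch closes: b and not b both at w2.
All branches of the negation close; one closing branch shown above.

Valid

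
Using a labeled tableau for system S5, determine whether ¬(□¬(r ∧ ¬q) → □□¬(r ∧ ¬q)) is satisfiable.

1. ¬(□¬(r ∧ ¬q) → □□¬(r ∧ ¬q)), w0
2. □¬(r ∧ ¬q), w0   [¬→-rule on 1]
3. ¬□□¬(r ∧ ¬q), w0   [¬→-rule on 1]
4. ¬(r ∧ ¬q), w0   [□-rule on 2 via w0Rw0]
5. q, w0   [¬∧-rule on 4 (branches; this branch)]
6. ¬□¬(r ∧ ¬q), w1   [¬□-rule on 3: fresh world w1, w0Rw1]
7. ¬(r ∧ ¬q), w1   [□-rule on 2 via w0Rw1]
8. q, w1   [¬∧-rule on 7 (branches; this branch)]
9. r ∧ ¬q, w2   [¬□-rule on 6: fresh world w2, w1Rw2]
10. r, w2   [∧-rule on 9]
11. ¬q, w2   [∧-rule on 9]
12. ¬(r ∧ ¬q), w2   [□-rule on 2 via w0Rw2]
13. q, w2   [¬∧-rule on 12 (branches; this branch)]
Accessibility: w0Rw0, w0Rw1, w0Rw2, w1Rw0, w1Rw1, w1Rw2, w2Rw0, w2Rw1, w2Rw2
Branch closes: q and ¬q both at w2.
Every branch closes; the branch above is one of them.

No, unsatisfiable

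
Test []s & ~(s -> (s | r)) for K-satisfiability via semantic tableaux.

1. []s & ~(s -> (s | r)), 0
2. []s, 0   [&-rule on 1]
3. ~(s -> (s | r)), 0   [&-rule on 1]
4. s, 0   [~->-rule on 3]
5. ~(s | r), 0   [~->-rule on 3]
6. ~s, 0   [~|-rule on 5]
7. ~r, 0   [~|-rule on 5]
Branch closes: s and ~s both at 0.
All branches of the tableau close; one closing branch shown above.

No, unsatisfiable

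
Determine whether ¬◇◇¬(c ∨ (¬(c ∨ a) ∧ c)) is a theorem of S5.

No, not valid

Tableau for the negation ◇◇¬(c ∨ (¬(c ∨ a) ∧ c)):
1. ◇◇¬(c ∨ (¬(c ∨ a) ∧ c)), 0
2. ◇¬(c ∨ (¬(c ∨ a) ∧ c)), 1
3. ¬(c ∨ (¬(c ∨ a) ∧ c)), 2
4. ¬c, 2
5. ¬(¬(c ∨ a) ∧ c), 2
Accessibility: 0R0, 0R1, 0R2, 1R0, 1R1, 1R2, 2R0, 2R1, 2R2
The negation has an open branch (countermodel exists).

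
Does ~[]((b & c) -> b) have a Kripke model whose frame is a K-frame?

Unsatisfiable

1. ~[]((b & c) -> b), 0
2. ~((b & c) -> b), 1
3. b & c, 1
4. ~b, 1
5. b, 1
6. c, 1
Accessibility: 0R1
Branch closes: b and ~b both at 1.
Every branch closes; the branch above is one of them.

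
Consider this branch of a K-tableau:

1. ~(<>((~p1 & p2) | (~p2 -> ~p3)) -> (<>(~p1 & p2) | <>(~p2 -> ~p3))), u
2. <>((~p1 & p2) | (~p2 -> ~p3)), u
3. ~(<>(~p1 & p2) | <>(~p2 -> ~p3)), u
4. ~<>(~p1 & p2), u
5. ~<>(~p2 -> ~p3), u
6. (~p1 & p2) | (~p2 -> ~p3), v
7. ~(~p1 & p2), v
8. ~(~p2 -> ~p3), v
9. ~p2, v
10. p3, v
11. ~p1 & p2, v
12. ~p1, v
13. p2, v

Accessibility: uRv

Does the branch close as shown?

Both p2 and ~p2 appear at v.

Closed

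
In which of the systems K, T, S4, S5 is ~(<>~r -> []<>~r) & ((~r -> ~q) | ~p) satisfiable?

K, T, S4

S5-tableau for the formula:
1. ~(<>~r -> []<>~r) & ((~r -> ~q) | ~p), u
2. ~(<>~r -> []<>~r), u
3. (~r -> ~q) | ~p, u
4. <>~r, u
5. ~[]<>~r, u
6. ~r -> ~q, u
7. ~q, u
8. ~r, v
9. ~<>~r, w
10. r, u
11. r, v
Accessibility: uRu, uRv, uRw, vRu, vRv, vRw, wRu, wRv, wRw
Branch closes: r and ~r both at v.
Every branch closes (one shown): unsatisfiable in S5.
S4-tableau for the formula:
1. ~(<>~r -> []<>~r) & ((~r -> ~q) | ~p), u
2. ~(<>~r -> []<>~r), u
3. (~r -> ~q) | ~p, u
4. <>~r, u
5. ~[]<>~r, u
6. ~p, u
7. ~r, v
8. ~<>~r, w
9. r, w
Accessibility: uRu, uRv, uRw, vRv, wRw
Complete open branch: satisfiable in S4, hence also in K, T (this S4-model is also a K-model and a T-model).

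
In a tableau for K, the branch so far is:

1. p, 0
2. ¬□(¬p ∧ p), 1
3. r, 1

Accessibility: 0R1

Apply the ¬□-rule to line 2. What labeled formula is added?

a fresh world 2 with 1R2, and ¬(¬p ∧ p) at 2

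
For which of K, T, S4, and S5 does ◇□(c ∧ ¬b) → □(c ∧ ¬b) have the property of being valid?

S5-tableau for the negation ¬(◇□(c ∧ ¬b) → □(c ∧ ¬b)):
1. ¬(◇□(c ∧ ¬b) → □(c ∧ ¬b)), u
2. ◇□(c ∧ ¬b), u
3. ¬□(c ∧ ¬b), u
4. □(c ∧ ¬b), v
5. c ∧ ¬b, u
6. c, u
7. ¬b, u
8. c ∧ ¬b, v
9. c, v
10. ¬b, v
11. ¬(c ∧ ¬b), w
12. c ∧ ¬b, w
13. c, w
14. ¬b, w
15. b, w
Accessibility: uRu, uRv, uRw, vRu, vRv, vRw, wRu, wRv, wRw
Branch closes: b and ¬b both at w.
Every branch closes (one shown): valid in S5.
S4-tableau for the negation ¬(◇□(c ∧ ¬b) → □(c ∧ ¬b)):
1. ¬(◇□(c ∧ ¬b) → □(c ∧ ¬b)), u
2. ◇□(c ∧ ¬b), u
3. ¬□(c ∧ ¬b), u
4. □(c ∧ ¬b), v
5. c ∧ ¬b, v
6. c, v
7. ¬b, v
8. ¬(c ∧ ¬b), w
9. b, w
Accessibility: uRu, uRv, uRw, vRv, wRw
Complete open branch: countermodel on an S4-frame, so not valid in S4, nor in K, T (the same frame is also a K-frame and a T-frame).

S5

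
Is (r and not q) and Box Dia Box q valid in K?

Tableau for the negation not ((r and not q) and Box Dia Box q):
1. not ((r and not q) and Box Dia Box q), w0
2. not Box Dia Box q, w0
3. not Dia Box q, w1
Accessibility: w0Rw1
The negation has an open branch (countermodel exists).

No, not valid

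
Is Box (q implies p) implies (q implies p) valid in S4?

Valid in S4

Tableau for the negation not (Box (q implies p) implies (q implies p)):
1. not (Box (q implies p) implies (q implies p)), u
2. Box (q implies p), u   [neg-implies-rule on 1]
3. not (q implies p), u   [neg-implies-rule on 1]
4. q, u   [neg-implies-rule on 3]
5. not p, u   [neg-implies-rule on 3]
6. q implies p, u   [Box-rule on 2 via uRu]
7. p, u   [implies-rule on 6 (branches; this branch)]
Accessibility: uRu
Branch closes: p and not p both at u.
All branches of the negation close; one closing branch shown above.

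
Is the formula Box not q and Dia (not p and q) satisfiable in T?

1. Box not q and Dia (not p and q), u
2. Box not q, u   [and-rule on 1]
3. Dia (not p and q), u   [and-rule on 1]
4. not q, u   [Box-rule on 2 via uRu]
5. not p and q, v   [Dia-rule on 3: fresh world v, uRv]
6. not p, v   [and-rule on 5]
7. q, v   [and-rule on 5]
8. not q, v   [Box-rule on 2 via uRv]
Accessibility: uRu, uRv, vRv
Branch closes: q and not q both at v.
Every branch closes; the branch above is one of them.

Unsatisfiable (every branch closes)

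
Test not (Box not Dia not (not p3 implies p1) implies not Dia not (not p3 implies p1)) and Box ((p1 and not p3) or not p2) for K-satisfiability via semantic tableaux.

Yes, satisfiable

1. not (Box not Dia not (not p3 implies p1) implies not Dia not (not p3 implies p1)) and Box ((p1 and not p3) or not p2), u
2. not (Box not Dia not (not p3 implies p1) implies not Dia not (not p3 implies p1)), u
3. Box ((p1 and not p3) or not p2), u
4. Box not Dia not (not p3 implies p1), u
5. Dia not (not p3 implies p1), u
6. not (not p3 implies p1), v
7. not p3, v
8. not p1, v
9. (p1 and not p3) or not p2, v
10. not Dia not (not p3 implies p1), v
11. not p2, v
Accessibility: uRv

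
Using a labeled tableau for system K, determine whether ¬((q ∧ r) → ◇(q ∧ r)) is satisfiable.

Satisfiable (open branch found)

1. ¬((q ∧ r) → ◇(q ∧ r)), w0
2. q ∧ r, w0   [¬→-rule on 1]
3. ¬◇(q ∧ r), w0   [¬→-rule on 1]
4. q, w0   [∧-rule on 2]
5. r, w0   [∧-rule on 2]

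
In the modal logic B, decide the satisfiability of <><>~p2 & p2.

1. <><>~p2 & p2, w0
2. <><>~p2, w0
3. p2, w0
4. <>~p2, w1
5. ~p2, w2
Accessibility: w0Rw0, w0Rw1, w1Rw0, w1Rw1, w1Rw2, w2Rw1, w2Rw2

Yes, satisfiable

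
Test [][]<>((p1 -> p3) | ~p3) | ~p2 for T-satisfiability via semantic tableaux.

1. [][]<>((p1 -> p3) | ~p3) | ~p2, w0
2. ~p2, w0
Accessibility: w0Rw0

Satisfiable (open branch found)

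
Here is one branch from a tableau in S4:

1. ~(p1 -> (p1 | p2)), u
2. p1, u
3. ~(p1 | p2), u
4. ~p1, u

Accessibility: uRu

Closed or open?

Both p1 and ~p1 appear at u.

Closed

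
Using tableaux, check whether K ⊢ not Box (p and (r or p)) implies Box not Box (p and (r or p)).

Not valid

Tableau for the negation not (not Box (p and (r or p)) implies Box not Box (p and (r or p))):
1. not (not Box (p and (r or p)) implies Box not Box (p and (r or p))), 0
2. not Box (p and (r or p)), 0   [neg-implies-rule on 1]
3. not Box not Box (p and (r or p)), 0   [neg-implies-rule on 1]
4. not (p and (r or p)), 1   [neg-Box-rule on 2: fresh world 1, 0R1]
5. not (r or p), 1   [neg-and-rule on 4 (branches; this branch)]
6. not r, 1   [neg-or-rule on 5]
7. not p, 1   [neg-or-rule on 5]
8. Box (p and (r or p)), 2   [neg-Box-rule on 3: fresh world 2, 0R2]
Accessibility: 0R1, 0R2
The negation has an open branch (countermodel exists).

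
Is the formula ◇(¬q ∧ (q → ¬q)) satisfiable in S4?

Satisfiable (open branch found)

1. ◇(¬q ∧ (q → ¬q)), 0
2. ¬q ∧ (q → ¬q), 1   [◇-rule on 1: fresh world 1, 0R1]
3. ¬q, 1   [∧-rule on 2]
4. q → ¬q, 1   [∧-rule on 2]
Accessibility: 0R0, 0R1, 1R1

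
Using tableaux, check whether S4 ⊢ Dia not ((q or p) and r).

Not valid

Tableau for the negation not Dia not ((q or p) and r):
1. not Dia not ((q or p) and r), 0
2. (q or p) and r, 0   [neg-Dia-rule on 1 via 0R0]
3. q or p, 0   [and-rule on 2]
4. r, 0   [and-rule on 2]
5. p, 0   [or-rule on 3 (branches; this branch)]
Accessibility: 0R0
The negation has an open branch (countermodel exists).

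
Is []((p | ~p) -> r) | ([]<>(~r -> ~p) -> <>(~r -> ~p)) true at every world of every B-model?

Valid in B

Tableau for the negation ~([]((p | ~p) -> r) | ([]<>(~r -> ~p) -> <>(~r -> ~p))):
1. ~([]((p | ~p) -> r) | ([]<>(~r -> ~p) -> <>(~r -> ~p))), u
2. ~[]((p | ~p) -> r), u
3. ~([]<>(~r -> ~p) -> <>(~r -> ~p)), u
4. []<>(~r -> ~p), u
5. ~<>(~r -> ~p), u
6. <>(~r -> ~p), u
7. ~(~r -> ~p), u
8. ~r, u
9. p, u
10. ~((p | ~p) -> r), v
11. p | ~p, v
12. ~r, v
13. <>(~r -> ~p), v
14. ~(~r -> ~p), v
15. p, v
16. ~r -> ~p, w
17. <>(~r -> ~p), w
18. ~(~r -> ~p), w
19. ~r, w
20. p, w
21. ~p, w
Accessibility: uRu, uRv, uRw, vRu, vRv, wRu, wRw
Branch closes: p and ~p both at w.
Every branch of the negation's tableau closes; the branch above is one of them.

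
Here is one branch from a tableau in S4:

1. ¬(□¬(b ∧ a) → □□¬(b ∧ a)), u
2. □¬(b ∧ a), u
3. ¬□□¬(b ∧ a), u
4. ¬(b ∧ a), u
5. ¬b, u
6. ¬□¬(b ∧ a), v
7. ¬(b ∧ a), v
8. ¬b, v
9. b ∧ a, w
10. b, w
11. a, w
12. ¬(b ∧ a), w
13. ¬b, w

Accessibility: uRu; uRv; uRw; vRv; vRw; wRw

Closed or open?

Both b and ¬b appear at w.

Closed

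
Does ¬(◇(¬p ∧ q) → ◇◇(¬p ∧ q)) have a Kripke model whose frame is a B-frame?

1. ¬(◇(¬p ∧ q) → ◇◇(¬p ∧ q)), u
2. ◇(¬p ∧ q), u
3. ¬◇◇(¬p ∧ q), u
4. ¬◇(¬p ∧ q), u
5. ¬(¬p ∧ q), u
6. ¬q, u
7. ¬p ∧ q, v
8. ¬p, v
9. q, v
10. ¬◇(¬p ∧ q), v
11. ¬(¬p ∧ q), v
12. ¬q, v
Accessibility: uRu, uRv, vRu, vRv
Branch closes: q and ¬q both at v.
(One branch shown.) All branches close.

Unsatisfiable (every branch closes)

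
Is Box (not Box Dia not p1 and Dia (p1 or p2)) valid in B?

No, not valid

Tableau for the negation not Box (not Box Dia not p1 and Dia (p1 or p2)):
1. not Box (not Box Dia not p1 and Dia (p1 or p2)), u
2. not (not Box Dia not p1 and Dia (p1 or p2)), v
3. not Dia (p1 or p2), v
4. not (p1 or p2), u
5. not p1, u
6. not p2, u
7. not (p1 or p2), v
8. not p1, v
9. not p2, v
Accessibility: uRu, uRv, vRu, vRv
The negation has an open branch (countermodel exists).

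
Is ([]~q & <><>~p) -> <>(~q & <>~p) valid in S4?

Tableau for the negation ~(([]~q & <><>~p) -> <>(~q & <>~p)):
1. ~(([]~q & <><>~p) -> <>(~q & <>~p)), 0
2. []~q & <><>~p, 0
3. ~<>(~q & <>~p), 0
4. []~q, 0
5. <><>~p, 0
6. ~(~q & <>~p), 0
7. ~q, 0
8. ~<>~p, 0
9. p, 0
10. <>~p, 1
11. ~(~q & <>~p), 1
12. ~q, 1
13. p, 1
14. ~<>~p, 1
15. ~p, 2
16. ~(~q & <>~p), 2
17. ~q, 2
18. p, 2
Accessibility: 0R0, 0R1, 0R2, 1R1, 1R2, 2R2
Branch closes: p and ~p both at 2.
Every branch of the negation's tableau closes; the branch above is one of them.

Yes, valid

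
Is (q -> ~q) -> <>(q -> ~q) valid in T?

Tableau for the negation ~((q -> ~q) -> <>(q -> ~q)):
1. ~((q -> ~q) -> <>(q -> ~q)), 0
2. q -> ~q, 0   [~->-rule on 1]
3. ~<>(q -> ~q), 0   [~->-rule on 1]
4. ~(q -> ~q), 0   [~<>-rule on 3 via 0R0]
5. q, 0   [~->-rule on 4]
6. ~q, 0   [->-rule on 2 (branches; this branch)]
Accessibility: 0R0
Branch closes: q and ~q both at 0.
All branches of the negation close; one closing branch shown above.

Valid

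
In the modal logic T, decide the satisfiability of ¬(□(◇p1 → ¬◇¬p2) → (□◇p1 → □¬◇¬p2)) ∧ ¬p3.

Unsatisfiable

1. ¬(□(◇p1 → ¬◇¬p2) → (□◇p1 → □¬◇¬p2)) ∧ ¬p3, w0
2. ¬(□(◇p1 → ¬◇¬p2) → (□◇p1 → □¬◇¬p2)), w0
3. ¬p3, w0
4. □(◇p1 → ¬◇¬p2), w0
5. ¬(□◇p1 → □¬◇¬p2), w0
6. □◇p1, w0
7. ¬□¬◇¬p2, w0
8. ◇p1 → ¬◇¬p2, w0
9. ◇p1, w0
10. ¬◇¬p2, w0
11. p2, w0
12. ◇¬p2, w1
13. ◇p1 → ¬◇¬p2, w1
14. ◇p1, w1
15. p2, w1
16. ¬◇p1, w1
17. ¬p1, w1
18. p1, w2
19. ◇p1 → ¬◇¬p2, w2
20. ◇p1, w2
21. p2, w2
22. ¬◇¬p2, w2
23. ¬p2, w3
24. ¬p1, w3
25. p1, w4
26. ¬p1, w4
Accessibility: w0Rw0, w0Rw1, w0Rw2, w1Rw1, w1Rw3, w1Rw4, w2Rw2, w3Rw3, w4Rw4
Branch closes: p1 and ¬p1 both at w4.
Every branch closes; the branch above is one of them.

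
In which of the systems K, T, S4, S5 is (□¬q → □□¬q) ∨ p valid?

S4, S5

T-tableau for the negation ¬((□¬q → □□¬q) ∨ p):
1. ¬((□¬q → □□¬q) ∨ p), 0
2. ¬(□¬q → □□¬q), 0   [¬∨-rule on 1]
3. ¬p, 0   [¬∨-rule on 1]
4. □¬q, 0   [¬→-rule on 2]
5. ¬□□¬q, 0   [¬→-rule on 2]
6. ¬q, 0   [□-rule on 4 via 0R0]
7. ¬□¬q, 1   [¬□-rule on 5: fresh world 1, 0R1]
8. ¬q, 1   [□-rule on 4 via 0R1]
9. q, 2   [¬□-rule on 7: fresh world 2, 1R2]
Accessibility: 0R0, 0R1, 1R1, 1R2, 2R2
Complete open branch: countermodel on a T-frame, so not valid in T, nor in K (the same frame is also a K-frame).
S4-tableau for the negation ¬((□¬q → □□¬q) ∨ p):
1. ¬((□¬q → □□¬q) ∨ p), 0
2. ¬(□¬q → □□¬q), 0   [¬∨-rule on 1]
3. ¬p, 0   [¬∨-rule on 1]
4. □¬q, 0   [¬→-rule on 2]
5. ¬□□¬q, 0   [¬→-rule on 2]
6. ¬q, 0   [□-rule on 4 via 0R0]
7. ¬□¬q, 1   [¬□-rule on 5: fresh world 1, 0R1]
8. ¬q, 1   [□-rule on 4 via 0R1]
9. q, 2   [¬□-rule on 7: fresh world 2, 1R2]
10. ¬q, 2   [□-rule on 4 via 0R2]
Accessibility: 0R0, 0R1, 0R2, 1R1, 1R2, 2R2
Branch closes: q and ¬q both at 2.
Every branch closes (one shown): valid in S4, hence also in S5 (every theorem of S4 is a theorem of S5).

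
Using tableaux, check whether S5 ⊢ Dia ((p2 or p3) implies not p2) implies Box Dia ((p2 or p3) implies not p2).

Valid

Tableau for the negation not (Dia ((p2 or p3) implies not p2) implies Box Dia ((p2 or p3) implies not p2)):
1. not (Dia ((p2 or p3) implies not p2) implies Box Dia ((p2 or p3) implies not p2)), u
2. Dia ((p2 or p3) implies not p2), u
3. not Box Dia ((p2 or p3) implies not p2), u
4. (p2 or p3) implies not p2, v
5. not (p2 or p3), v
6. not p2, v
7. not p3, v
8. not Dia ((p2 or p3) implies not p2), w
9. not ((p2 or p3) implies not p2), u
10. p2 or p3, u
11. p2, u
12. not ((p2 or p3) implies not p2), v
13. p2 or p3, v
14. p2, v
Accessibility: uRu, uRv, uRw, vRu, vRv, vRw, wRu, wRv, wRw
Branch closes: p2 and not p2 both at v.
All branches of the negation close; one closing branch shown above.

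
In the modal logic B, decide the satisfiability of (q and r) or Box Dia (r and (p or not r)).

1. (q and r) or Box Dia (r and (p or not r)), 0
2. Box Dia (r and (p or not r)), 0
3. Dia (r and (p or not r)), 0
4. r and (p or not r), 1
5. r, 1
6. p or not r, 1
7. Dia (r and (p or not r)), 1
8. p, 1
9. r and (p or not r), 2
10. r, 2
11. p or not r, 2
12. p, 2
Accessibility: 0R0, 0R1, 1R0, 1R1, 1R2, 2R1, 2R2

Yes, satisfiable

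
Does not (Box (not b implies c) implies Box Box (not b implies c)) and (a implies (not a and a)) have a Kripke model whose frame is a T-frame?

Yes, satisfiable

1. not (Box (not b implies c) implies Box Box (not b implies c)) and (a implies (not a and a)), w0
2. not (Box (not b implies c) implies Box Box (not b implies c)), w0
3. a implies (not a and a), w0
4. Box (not b implies c), w0
5. not Box Box (not b implies c), w0
6. not b implies c, w0
7. not a, w0
8. c, w0
9. not Box (not b implies c), w1
10. not b implies c, w1
11. c, w1
12. not (not b implies c), w2
13. not b, w2
14. not c, w2
Accessibility: w0Rw0, w0Rw1, w1Rw1, w1Rw2, w2Rw2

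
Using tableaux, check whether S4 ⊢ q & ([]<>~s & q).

Not valid

Tableau for the negation ~(q & ([]<>~s & q)):
1. ~(q & ([]<>~s & q)), 0
2. ~([]<>~s & q), 0
3. ~q, 0
Accessibility: 0R0
The negation has an open branch (countermodel exists).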